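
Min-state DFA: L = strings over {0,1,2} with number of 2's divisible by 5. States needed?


Track (count of 2) mod 5: states 0..4, accept at 0
Minimal DFA: 5 states


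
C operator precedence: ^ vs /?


'/' is multiplicative (level 10); '^' is bitwise XOR (level 4)
Higher level binds tighter
'/' has higher precedence than '^'


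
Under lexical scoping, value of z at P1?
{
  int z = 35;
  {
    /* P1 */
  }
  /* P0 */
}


P1's block does not declare z; resolves to the enclosing declaration at depth 0
z = 35


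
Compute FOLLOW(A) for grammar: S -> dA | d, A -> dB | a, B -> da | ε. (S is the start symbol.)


$ ∈ FOLLOW(S). For each A -> αBβ: add FIRST(β)\{ε} to FOLLOW(B); if β nullable, add FOLLOW(A).
FOLLOW(A) = {$}


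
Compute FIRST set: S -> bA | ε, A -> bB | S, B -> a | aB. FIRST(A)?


Per alternative of A: FIRST(bB) = {b}; FIRST(S) = {b, ε}
FIRST(A) = {b, ε}


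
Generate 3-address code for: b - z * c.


Break into single-operator statements:
t1 = z * c
t2 = b - t1


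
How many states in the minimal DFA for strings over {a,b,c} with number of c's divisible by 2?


Track (count of c) mod 2: states 0..1, accept at 0
Minimal DFA: 2 states


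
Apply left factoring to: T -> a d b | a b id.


Common prefix: 'a'
Factored: T -> a T', T' -> d b | b id


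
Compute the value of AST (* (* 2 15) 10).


Evaluate inner: (* 2 15) = 30
Evaluate root: (* 30 10) = 300
Result: 300


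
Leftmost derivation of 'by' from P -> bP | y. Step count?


Derivation: P => bP => by
Steps: 2


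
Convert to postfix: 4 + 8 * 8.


* has higher precedence, evaluate 8*8 first
Postfix: 4 8 8 * +


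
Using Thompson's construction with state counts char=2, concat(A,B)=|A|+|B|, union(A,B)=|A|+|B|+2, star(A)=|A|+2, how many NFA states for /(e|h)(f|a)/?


Syntax tree has 4 char leaf(s), 2 union(s), 0 star(s)
chars contribute 4×2 = 8; each union adds +2; each star adds +2
Total: 8 + 4 + 0 = 12 states


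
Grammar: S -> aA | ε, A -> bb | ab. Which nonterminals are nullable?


A nonterminal is nullable iff some alternative derives ε (directly, or every symbol in it is nullable)
Nullable: {S}


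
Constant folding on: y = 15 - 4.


15 - 4 = 11 at compile time
Optimized: y = 11


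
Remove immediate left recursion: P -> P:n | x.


Left-recursive alternatives: P:n; non-recursive: x
Introduce P': P -> xP', P' -> :nP' | ε


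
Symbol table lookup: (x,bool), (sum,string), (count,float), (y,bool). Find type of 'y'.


Lookup 'y' → type bool


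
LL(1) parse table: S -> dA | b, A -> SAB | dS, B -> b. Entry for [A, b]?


For [A, b]: 'b' ∈ FIRST(SAB)
Entry: A -> SAB


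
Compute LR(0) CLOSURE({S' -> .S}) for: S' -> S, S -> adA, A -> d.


Start: S' -> .S
For each item with dot before a nonterminal B, add B -> .γ for every B-production
Closure: [S' -> .S, S -> .adA]


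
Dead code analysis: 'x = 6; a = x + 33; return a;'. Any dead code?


x is read by a's definition; a is returned
No dead code


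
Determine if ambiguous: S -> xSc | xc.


balanced x^n…c^n: each string has a unique parse
Unambiguous


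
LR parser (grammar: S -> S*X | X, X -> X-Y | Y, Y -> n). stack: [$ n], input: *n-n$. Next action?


'n' on top is the handle for Y -> n
Action: reduce (Y -> n)


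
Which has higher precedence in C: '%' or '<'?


'%' is multiplicative (level 10); '<' is relational (level 7)
Higher level binds tighter
'%' has higher precedence than '<'


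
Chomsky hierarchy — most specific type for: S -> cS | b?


Right-linear: every RHS is a terminal or a terminal followed by one nonterminal
Classification: Type 3 (Regular)


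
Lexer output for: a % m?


Scan left to right, longest-match per lexeme
Tokens: ID(a), OP(%), ID(m)


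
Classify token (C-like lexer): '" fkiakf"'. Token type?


Pattern: double-quoted sequence
Type: STRING_LITERAL


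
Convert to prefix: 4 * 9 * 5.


left-to-right (same/higher precedence on left): tree is (* (* 4 9) 5)
Prefix: * * 4 9 5


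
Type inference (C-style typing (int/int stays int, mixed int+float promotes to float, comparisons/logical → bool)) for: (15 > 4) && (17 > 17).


Operand types: bool && bool
Rule: logical operators take bool operands and yield bool
Result type: bool


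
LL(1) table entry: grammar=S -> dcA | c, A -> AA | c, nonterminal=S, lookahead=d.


For [S, d]: 'd' ∈ FIRST(dcA)
Entry: S -> dcA


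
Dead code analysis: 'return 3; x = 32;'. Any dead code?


statement follows a return and is unreachable
Dead: 'x = 32'


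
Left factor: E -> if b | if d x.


Common prefix: 'if'
Factored: E -> if E', E' -> b | d x


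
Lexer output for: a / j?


Scan left to right, longest-match per lexeme
Tokens: ID(a), OP(/), ID(j)


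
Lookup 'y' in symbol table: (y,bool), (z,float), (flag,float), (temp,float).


Lookup 'y' → type bool


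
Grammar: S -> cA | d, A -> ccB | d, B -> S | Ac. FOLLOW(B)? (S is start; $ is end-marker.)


$ ∈ FOLLOW(S). For each A -> αBβ: add FIRST(β)\{ε} to FOLLOW(B); if β nullable, add FOLLOW(A).
FOLLOW(B) = {$, c}


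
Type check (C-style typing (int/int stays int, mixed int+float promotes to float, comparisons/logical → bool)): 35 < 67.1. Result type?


Operand types: int < float
Rule: comparison yields bool
Result type: bool


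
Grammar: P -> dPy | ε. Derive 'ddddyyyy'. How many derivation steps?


Derivation: P => dPy => ddPyy => dddPyyy => ddddPyyyy => ddddyyyy
Steps: 5


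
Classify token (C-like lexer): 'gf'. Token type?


Pattern: letter/underscore followed by alphanumerics, not a keyword
Type: IDENTIFIER


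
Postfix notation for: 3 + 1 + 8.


Left to right (same or higher precedence on left)
Postfix: 3 1 + 8 +


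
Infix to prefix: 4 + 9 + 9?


left-to-right (same/higher precedence on left): tree is (+ (+ 4 9) 9)
Prefix: + + 4 9 9


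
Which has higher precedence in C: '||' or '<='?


'<=' is relational (level 7); '||' is logical OR (level 1)
Higher level binds tighter
'<=' has higher precedence than '||'


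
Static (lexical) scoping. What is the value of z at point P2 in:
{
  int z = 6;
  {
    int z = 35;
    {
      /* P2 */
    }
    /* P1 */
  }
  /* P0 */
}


P2's block does not declare z; resolves to the enclosing declaration at depth 1
z = 35


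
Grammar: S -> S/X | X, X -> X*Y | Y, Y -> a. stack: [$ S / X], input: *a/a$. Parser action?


'*' can extend X; shift to build X -> X*Y
Action: shift


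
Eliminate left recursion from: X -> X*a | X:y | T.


Left-recursive alternatives: X*a, X:y; non-recursive: T
Introduce X': X -> TX', X' -> *aX' | :yX' | ε


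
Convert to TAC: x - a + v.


Break into single-operator statements:
t1 = x - a
t2 = t1 + v


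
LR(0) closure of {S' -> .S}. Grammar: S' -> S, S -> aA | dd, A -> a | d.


Start: S' -> .S
For each item with dot before a nonterminal B, add B -> .γ for every B-production
Closure: [S' -> .S, S -> .aA, S -> .dd]


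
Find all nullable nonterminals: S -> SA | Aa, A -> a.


A nonterminal is nullable iff some alternative derives ε (directly, or every symbol in it is nullable)
Nullable: {}


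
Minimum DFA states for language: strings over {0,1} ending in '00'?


Track the longest suffix of input matching a prefix of '00': 3 classes (prefixes of length 0..2)
Minimal DFA: 3 states


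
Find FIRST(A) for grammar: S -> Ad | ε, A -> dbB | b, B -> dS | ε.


Per alternative of A: FIRST(dbB) = {d}; FIRST(b) = {b}
FIRST(A) = {b, d}


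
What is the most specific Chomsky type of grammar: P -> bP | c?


Right-linear: every RHS is a terminal or a terminal followed by one nonterminal
Classification: Type 3 (Regular)


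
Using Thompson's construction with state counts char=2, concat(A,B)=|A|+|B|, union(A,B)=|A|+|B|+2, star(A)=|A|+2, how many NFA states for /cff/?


Syntax tree has 3 char leaf(s), 0 union(s), 0 star(s)
chars contribute 3×2 = 6; each union adds +2; each star adds +2
Total: 6 + 0 + 0 = 6 states


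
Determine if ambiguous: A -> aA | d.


right-linear, alternatives start with distinct terminals 'a' vs 'd': unique leftmost derivation
Unambiguous


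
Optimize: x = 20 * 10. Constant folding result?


20 * 10 = 200 at compile time
Optimized: x = 200


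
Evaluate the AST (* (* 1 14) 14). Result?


Evaluate inner: (* 1 14) = 14
Evaluate root: (* 14 14) = 196
Result: 196


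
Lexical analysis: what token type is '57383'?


Pattern: digits only
Type: INTEGER_LITERAL


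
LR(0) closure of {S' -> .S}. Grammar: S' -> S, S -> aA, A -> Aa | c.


Start: S' -> .S
For each item with dot before a nonterminal B, add B -> .γ for every B-production
Closure: [S' -> .S, S -> .aA]


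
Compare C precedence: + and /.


'/' is multiplicative (level 10); '+' is additive (level 9)
Higher level binds tighter
'/' has higher precedence than '+'


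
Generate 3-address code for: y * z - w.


Break into single-operator statements:
t1 = y * z
t2 = t1 - w


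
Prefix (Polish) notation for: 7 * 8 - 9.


left-to-right (same/higher precedence on left): tree is (- (* 7 8) 9)
Prefix: - * 7 8 9


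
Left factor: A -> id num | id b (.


Common prefix: 'id'
Factored: A -> id A', A' -> num | b (


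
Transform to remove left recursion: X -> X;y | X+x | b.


Left-recursive alternatives: X;y, X+x; non-recursive: b
Introduce X': X -> bX', X' -> ;yX' | +xX' | ε


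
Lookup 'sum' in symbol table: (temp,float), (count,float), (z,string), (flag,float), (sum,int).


Lookup 'sum' → type int


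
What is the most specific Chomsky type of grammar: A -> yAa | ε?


Single nonterminal LHS, but y^n a^n is not regular
Classification: Type 2 (Context-Free)


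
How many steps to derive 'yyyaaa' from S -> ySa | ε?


Derivation: S => ySa => yySaa => yyySaaa => yyyaaa
Steps: 4


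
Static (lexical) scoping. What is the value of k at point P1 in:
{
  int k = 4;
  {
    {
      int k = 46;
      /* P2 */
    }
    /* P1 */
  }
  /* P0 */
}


P1's block does not declare k; resolves to the enclosing declaration at depth 0
k = 4


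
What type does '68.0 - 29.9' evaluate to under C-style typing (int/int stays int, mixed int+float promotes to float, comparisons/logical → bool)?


Operand types: float - float
Rule: mixed int/float promotes to float; int/int stays int
Result type: float


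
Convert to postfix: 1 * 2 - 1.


Left to right (same or higher precedence on left)
Postfix: 1 2 * 1 -


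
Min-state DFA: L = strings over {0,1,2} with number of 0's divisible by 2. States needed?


Track (count of 0) mod 2: states 0..1, accept at 0
Minimal DFA: 2 states


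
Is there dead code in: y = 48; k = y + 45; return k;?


y is read by k's definition; k is returned
No dead code


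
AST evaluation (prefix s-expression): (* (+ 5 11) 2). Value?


Evaluate inner: (+ 5 11) = 16
Evaluate root: (* 16 2) = 32
Result: 32


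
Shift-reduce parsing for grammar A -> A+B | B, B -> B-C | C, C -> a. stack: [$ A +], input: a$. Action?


no handle ('A+' is not any RHS); shift 'a'
Action: shift


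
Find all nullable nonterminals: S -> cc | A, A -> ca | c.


A nonterminal is nullable iff some alternative derives ε (directly, or every symbol in it is nullable)
Nullable: {}


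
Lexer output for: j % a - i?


Scan left to right, longest-match per lexeme
Tokens: ID(j), OP(%), ID(a), OP(-), ID(i)


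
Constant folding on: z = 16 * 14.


16 * 14 = 224 at compile time
Optimized: z = 224


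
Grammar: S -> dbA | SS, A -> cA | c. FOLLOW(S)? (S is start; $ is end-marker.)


$ ∈ FOLLOW(S). For each A -> αBβ: add FIRST(β)\{ε} to FOLLOW(B); if β nullable, add FOLLOW(A).
FOLLOW(S) = {$, d}


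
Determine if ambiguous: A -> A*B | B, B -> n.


precedence layered via separate nonterminal B: deterministic
Unambiguous


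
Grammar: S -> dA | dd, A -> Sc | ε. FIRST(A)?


Per alternative of A: FIRST(Sc) = {d}; FIRST(ε) = {ε}
FIRST(A) = {d, ε}


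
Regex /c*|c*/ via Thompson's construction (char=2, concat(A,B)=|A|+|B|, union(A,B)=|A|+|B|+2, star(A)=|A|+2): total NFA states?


Syntax tree has 2 char leaf(s), 1 union(s), 2 star(s)
chars contribute 2×2 = 4; each union adds +2; each star adds +2
Total: 4 + 2 + 4 = 10 states


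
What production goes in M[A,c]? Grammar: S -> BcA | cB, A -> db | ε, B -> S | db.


For [A, c]: ε is nullable and 'c' ∈ FOLLOW(A)
Entry: A -> ε


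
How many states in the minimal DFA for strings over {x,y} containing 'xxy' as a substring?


KMP-style automaton: 3 progress states + 1 absorbing accept = 4
Minimal DFA: 4 states


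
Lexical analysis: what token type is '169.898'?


Pattern: digits with a decimal point
Type: FLOAT_LITERAL


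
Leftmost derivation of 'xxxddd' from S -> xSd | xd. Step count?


Derivation: S => xSd => xxSdd => xxxddd
Steps: 3


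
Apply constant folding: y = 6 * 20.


6 * 20 = 120 at compile time
Optimized: y = 120


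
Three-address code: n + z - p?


Break into single-operator statements:
t1 = n + z
t2 = t1 - p


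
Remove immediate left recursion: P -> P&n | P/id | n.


Left-recursive alternatives: P&n, P/id; non-recursive: n
Introduce P': P -> nP', P' -> &nP' | /idP' | ε


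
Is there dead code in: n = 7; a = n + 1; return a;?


n is read by a's definition; a is returned
No dead code


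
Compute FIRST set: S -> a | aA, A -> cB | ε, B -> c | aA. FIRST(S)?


Per alternative of S: FIRST(a) = {a}; FIRST(aA) = {a}
FIRST(S) = {a}


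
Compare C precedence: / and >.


'/' is multiplicative (level 10); '>' is relational (level 7)
Higher level binds tighter
'/' has higher precedence than '>'


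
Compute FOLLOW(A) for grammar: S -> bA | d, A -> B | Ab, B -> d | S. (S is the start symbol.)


$ ∈ FOLLOW(S). For each A -> αBβ: add FIRST(β)\{ε} to FOLLOW(B); if β nullable, add FOLLOW(A).
FOLLOW(A) = {$, b}


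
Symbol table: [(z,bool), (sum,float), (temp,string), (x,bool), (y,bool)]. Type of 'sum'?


Lookup 'sum' → type float


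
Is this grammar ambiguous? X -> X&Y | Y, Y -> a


precedence layered via separate nonterminal Y: deterministic
Unambiguous


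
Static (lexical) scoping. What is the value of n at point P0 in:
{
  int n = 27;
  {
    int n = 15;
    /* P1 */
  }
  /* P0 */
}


n declared in the same block as P0
n = 27


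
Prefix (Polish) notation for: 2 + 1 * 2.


'*' binds tighter: tree is (+ 2 (* 1 2))
Prefix: + 2 * 1 2


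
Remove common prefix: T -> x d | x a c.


Common prefix: 'x'
Factored: T -> x T', T' -> d | a c


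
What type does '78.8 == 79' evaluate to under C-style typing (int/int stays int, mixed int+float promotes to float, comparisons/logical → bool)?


Operand types: float == int
Rule: comparison yields bool
Result type: bool


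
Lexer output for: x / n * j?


Scan left to right, longest-match per lexeme
Tokens: ID(x), OP(/), ID(n), OP(*), ID(j)


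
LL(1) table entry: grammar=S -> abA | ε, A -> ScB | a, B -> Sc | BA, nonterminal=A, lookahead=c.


For [A, c]: 'c' ∈ FIRST(ScB)
Entry: A -> ScB


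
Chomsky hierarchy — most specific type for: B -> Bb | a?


Left-linear: every RHS is a terminal or one nonterminal followed by a terminal
Classification: Type 3 (Regular)


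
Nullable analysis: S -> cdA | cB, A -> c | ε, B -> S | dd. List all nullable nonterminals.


A nonterminal is nullable iff some alternative derives ε (directly, or every symbol in it is nullable)
Nullable: {A}


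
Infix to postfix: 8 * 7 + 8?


Left to right (same or higher precedence on left)
Postfix: 8 7 * 8 +


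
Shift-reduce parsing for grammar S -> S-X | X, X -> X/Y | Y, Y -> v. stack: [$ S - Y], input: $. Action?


'Y' (not preceded by X/) is the handle for X -> Y
Action: reduce (X -> Y)


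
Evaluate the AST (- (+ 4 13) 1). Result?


Evaluate inner: (+ 4 13) = 17
Evaluate root: (- 17 1) = 16
Result: 16


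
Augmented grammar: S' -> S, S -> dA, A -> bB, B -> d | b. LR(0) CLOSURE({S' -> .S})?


Start: S' -> .S
For each item with dot before a nonterminal B, add B -> .γ for every B-production
Closure: [S' -> .S, S -> .dA]


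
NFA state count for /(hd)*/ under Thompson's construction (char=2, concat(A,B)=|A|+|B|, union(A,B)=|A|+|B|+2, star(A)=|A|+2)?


Syntax tree has 2 char leaf(s), 0 union(s), 1 star(s)
chars contribute 2×2 = 4; each union adds +2; each star adds +2
Total: 4 + 0 + 2 = 6 states


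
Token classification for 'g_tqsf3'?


Pattern: letter/underscore followed by alphanumerics, not a keyword
Type: IDENTIFIER


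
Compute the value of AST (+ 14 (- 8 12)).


Evaluate inner: (- 8 12) = -4
Evaluate root: (+ 14 -4) = 10
Result: 10


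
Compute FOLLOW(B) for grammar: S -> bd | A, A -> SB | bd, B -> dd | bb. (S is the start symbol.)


$ ∈ FOLLOW(S). For each A -> αBβ: add FIRST(β)\{ε} to FOLLOW(B); if β nullable, add FOLLOW(A).
FOLLOW(B) = {$, b, d}


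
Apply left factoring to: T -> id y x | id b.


Common prefix: 'id'
Factored: T -> id T', T' -> y x | b


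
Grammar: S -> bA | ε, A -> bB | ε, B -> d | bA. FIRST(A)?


Per alternative of A: FIRST(bB) = {b}; FIRST(ε) = {ε}
FIRST(A) = {b, ε}


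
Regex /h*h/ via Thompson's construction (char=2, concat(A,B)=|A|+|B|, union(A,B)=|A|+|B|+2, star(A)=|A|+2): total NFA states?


Syntax tree has 2 char leaf(s), 0 union(s), 1 star(s)
chars contribute 2×2 = 4; each union adds +2; each star adds +2
Total: 4 + 0 + 2 = 6 states


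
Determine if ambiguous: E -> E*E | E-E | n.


'n*n-n' has two parse trees (no precedence encoded between * and -)
Ambiguous


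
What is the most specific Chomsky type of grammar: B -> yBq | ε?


Single nonterminal LHS, but y^n q^n is not regular
Classification: Type 2 (Context-Free)


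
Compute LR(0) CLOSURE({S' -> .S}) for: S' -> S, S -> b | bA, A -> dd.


Start: S' -> .S
For each item with dot before a nonterminal B, add B -> .γ for every B-production
Closure: [S' -> .S, S -> .b, S -> .bA]


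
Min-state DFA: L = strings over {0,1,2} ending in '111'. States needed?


Track the longest suffix of input matching a prefix of '111': 4 classes (prefixes of length 0..3)
Minimal DFA: 4 states


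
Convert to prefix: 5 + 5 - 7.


left-to-right (same/higher precedence on left): tree is (- (+ 5 5) 7)
Prefix: - + 5 5 7


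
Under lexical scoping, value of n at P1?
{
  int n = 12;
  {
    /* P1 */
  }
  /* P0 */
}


P1's block does not declare n; resolves to the enclosing declaration at depth 0
n = 12


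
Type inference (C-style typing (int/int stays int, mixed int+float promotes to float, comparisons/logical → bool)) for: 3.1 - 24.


Operand types: float - int
Rule: mixed int/float promotes to float; int/int stays int
Result type: float


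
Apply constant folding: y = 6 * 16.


6 * 16 = 96 at compile time
Optimized: y = 96


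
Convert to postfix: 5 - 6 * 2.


* has higher precedence, evaluate 6*2 first
Postfix: 5 6 2 * -


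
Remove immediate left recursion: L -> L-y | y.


Left-recursive alternatives: L-y; non-recursive: y
Introduce L': L -> yL', L' -> -yL' | ε


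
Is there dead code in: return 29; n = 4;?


statement follows a return and is unreachable
Dead: 'n = 4'


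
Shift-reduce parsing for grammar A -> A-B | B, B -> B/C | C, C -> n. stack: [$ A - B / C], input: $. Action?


handle 'B/C' on top
Action: reduce (B -> B/C)


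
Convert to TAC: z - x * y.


Break into single-operator statements:
t1 = x * y
t2 = z - t1


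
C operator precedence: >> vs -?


'-' is additive (level 9); '>>' is shift (level 8)
Higher level binds tighter
'-' has higher precedence than '>>'


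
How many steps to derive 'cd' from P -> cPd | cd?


Derivation: P => cd
Steps: 1


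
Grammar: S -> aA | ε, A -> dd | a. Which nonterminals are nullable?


A nonterminal is nullable iff some alternative derives ε (directly, or every symbol in it is nullable)
Nullable: {S}


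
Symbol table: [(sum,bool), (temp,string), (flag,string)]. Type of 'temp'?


Lookup 'temp' → type string


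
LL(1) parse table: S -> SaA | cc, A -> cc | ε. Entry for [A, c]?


For [A, c]: 'c' ∈ FIRST(cc)
Entry: A -> cc


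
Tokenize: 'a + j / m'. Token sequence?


Scan left to right, longest-match per lexeme
Tokens: ID(a), OP(+), ID(j), OP(/), ID(m)


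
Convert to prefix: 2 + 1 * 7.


'*' binds tighter: tree is (+ 2 (* 1 7))
Prefix: + 2 * 1 7


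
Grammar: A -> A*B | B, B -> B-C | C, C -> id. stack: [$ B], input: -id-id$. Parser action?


shift '-' to continue B -> B-C
Action: shift


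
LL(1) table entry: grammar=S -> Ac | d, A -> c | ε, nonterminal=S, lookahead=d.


For [S, d]: 'd' ∈ FIRST(d)
Entry: S -> d


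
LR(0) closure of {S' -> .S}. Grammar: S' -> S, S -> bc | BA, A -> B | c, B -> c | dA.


Start: S' -> .S
For each item with dot before a nonterminal B, add B -> .γ for every B-production
Closure: [S' -> .S, S -> .bc, S -> .BA, B -> .c, B -> .dA]


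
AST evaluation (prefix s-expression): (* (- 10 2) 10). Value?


Evaluate inner: (- 10 2) = 8
Evaluate root: (* 8 10) = 80
Result: 80


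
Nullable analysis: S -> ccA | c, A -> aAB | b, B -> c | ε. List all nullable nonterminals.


A nonterminal is nullable iff some alternative derives ε (directly, or every symbol in it is nullable)
Nullable: {B}


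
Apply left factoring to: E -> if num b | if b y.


Common prefix: 'if'
Factored: E -> if E', E' -> num b | b y


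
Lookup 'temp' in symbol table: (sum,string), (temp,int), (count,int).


Lookup 'temp' → type int


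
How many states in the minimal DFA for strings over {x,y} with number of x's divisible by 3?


Track (count of x) mod 3: states 0..2, accept at 0
Minimal DFA: 3 states


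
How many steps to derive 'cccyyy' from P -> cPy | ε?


Derivation: P => cPy => ccPyy => cccPyyy => cccyyy
Steps: 4


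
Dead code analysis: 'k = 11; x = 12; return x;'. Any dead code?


k is assigned but never read
Dead: 'k = 11'


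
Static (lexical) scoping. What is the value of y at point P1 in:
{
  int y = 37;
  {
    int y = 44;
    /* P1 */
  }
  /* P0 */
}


y declared in the same block as P1
y = 44


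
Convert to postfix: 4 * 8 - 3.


Left to right (same or higher precedence on left)
Postfix: 4 8 * 3 -


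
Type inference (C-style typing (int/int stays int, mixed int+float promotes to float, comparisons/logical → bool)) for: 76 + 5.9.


Operand types: int + float
Rule: mixed int/float promotes to float; int/int stays int
Result type: float


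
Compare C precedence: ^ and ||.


'^' is bitwise XOR (level 4); '||' is logical OR (level 1)
Higher level binds tighter
'^' has higher precedence than '||'


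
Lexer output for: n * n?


Scan left to right, longest-match per lexeme
Tokens: ID(n), OP(*), ID(n)


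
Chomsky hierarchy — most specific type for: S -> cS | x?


Right-linear: every RHS is a terminal or a terminal followed by one nonterminal
Classification: Type 3 (Regular)


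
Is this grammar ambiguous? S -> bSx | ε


balanced b^n…x^n: each string has a unique parse
Unambiguous


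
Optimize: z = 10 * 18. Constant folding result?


10 * 18 = 180 at compile time
Optimized: z = 180


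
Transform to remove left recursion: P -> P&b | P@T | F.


Left-recursive alternatives: P&b, P@T; non-recursive: F
Introduce P': P -> FP', P' -> &bP' | @TP' | ε


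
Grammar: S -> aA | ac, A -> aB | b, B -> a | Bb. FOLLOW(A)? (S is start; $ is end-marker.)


$ ∈ FOLLOW(S). For each A -> αBβ: add FIRST(β)\{ε} to FOLLOW(B); if β nullable, add FOLLOW(A).
FOLLOW(A) = {$}


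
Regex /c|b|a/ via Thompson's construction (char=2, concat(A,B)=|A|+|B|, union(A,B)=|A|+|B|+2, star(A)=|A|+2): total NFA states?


Syntax tree has 3 char leaf(s), 2 union(s), 0 star(s)
chars contribute 3×2 = 6; each union adds +2; each star adds +2
Total: 6 + 4 + 0 = 10 states


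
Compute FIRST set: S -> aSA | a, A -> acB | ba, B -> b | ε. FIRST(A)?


Per alternative of A: FIRST(acB) = {a}; FIRST(ba) = {b}
FIRST(A) = {a, b}


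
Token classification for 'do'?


Pattern: reserved word
Type: KEYWORD


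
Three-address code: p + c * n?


Break into single-operator statements:
t1 = c * n
t2 = p + t1


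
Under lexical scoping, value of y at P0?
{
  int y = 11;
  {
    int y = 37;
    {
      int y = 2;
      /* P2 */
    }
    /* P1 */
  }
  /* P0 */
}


y declared in the same block as P0
y = 11


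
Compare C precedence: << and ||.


'<<' is shift (level 8); '||' is logical OR (level 1)
Higher level binds tighter
'<<' has higher precedence than '||'


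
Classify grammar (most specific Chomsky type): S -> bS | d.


Right-linear: every RHS is a terminal or a terminal followed by one nonterminal
Classification: Type 3 (Regular)


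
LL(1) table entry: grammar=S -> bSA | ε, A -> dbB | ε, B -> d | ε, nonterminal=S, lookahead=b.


For [S, b]: 'b' ∈ FIRST(bSA)
Entry: S -> bSA


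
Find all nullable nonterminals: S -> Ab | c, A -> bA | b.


A nonterminal is nullable iff some alternative derives ε (directly, or every symbol in it is nullable)
Nullable: {}


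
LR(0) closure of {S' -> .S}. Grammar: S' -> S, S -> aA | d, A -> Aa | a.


Start: S' -> .S
For each item with dot before a nonterminal B, add B -> .γ for every B-production
Closure: [S' -> .S, S -> .aA, S -> .d]


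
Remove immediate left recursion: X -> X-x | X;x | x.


Left-recursive alternatives: X-x, X;x; non-recursive: x
Introduce X': X -> xX', X' -> -xX' | ;xX' | ε


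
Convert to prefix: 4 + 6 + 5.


left-to-right (same/higher precedence on left): tree is (+ (+ 4 6) 5)
Prefix: + + 4 6 5


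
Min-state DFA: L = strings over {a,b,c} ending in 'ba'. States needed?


Track the longest suffix of input matching a prefix of 'ba': 3 classes (prefixes of length 0..2)
Minimal DFA: 3 states


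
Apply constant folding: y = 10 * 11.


10 * 11 = 110 at compile time
Optimized: y = 110


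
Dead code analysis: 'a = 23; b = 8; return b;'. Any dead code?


a is assigned but never read
Dead: 'a = 23'


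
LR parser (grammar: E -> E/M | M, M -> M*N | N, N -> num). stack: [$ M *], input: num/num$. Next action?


no handle; shift 'num'
Action: shift


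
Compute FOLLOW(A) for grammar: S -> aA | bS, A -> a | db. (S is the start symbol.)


$ ∈ FOLLOW(S). For each A -> αBβ: add FIRST(β)\{ε} to FOLLOW(B); if β nullable, add FOLLOW(A).
FOLLOW(A) = {$}


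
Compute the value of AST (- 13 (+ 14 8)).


Evaluate inner: (+ 14 8) = 22
Evaluate root: (- 13 22) = -9
Result: -9


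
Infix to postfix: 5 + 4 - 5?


Left to right (same or higher precedence on left)
Postfix: 5 4 + 5 -


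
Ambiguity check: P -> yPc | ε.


balanced y^n…c^n: each string has a unique parse
Unambiguous


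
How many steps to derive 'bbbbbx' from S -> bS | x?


Derivation: S => bS => bbS => bbbS => bbbbS => bbbbbS => bbbbbx
Steps: 6


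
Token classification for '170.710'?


Pattern: digits with a decimal point
Type: FLOAT_LITERAL


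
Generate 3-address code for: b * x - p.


Break into single-operator statements:
t1 = b * x
t2 = t1 - p


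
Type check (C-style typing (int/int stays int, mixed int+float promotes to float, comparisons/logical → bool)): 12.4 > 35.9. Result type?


Operand types: float > float
Rule: comparison yields bool
Result type: bool


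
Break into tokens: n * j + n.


Scan left to right, longest-match per lexeme
Tokens: ID(n), OP(*), ID(j), OP(+), ID(n)


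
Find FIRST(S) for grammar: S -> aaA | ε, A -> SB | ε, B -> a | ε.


Per alternative of S: FIRST(aaA) = {a}; FIRST(ε) = {ε}
FIRST(S) = {a, ε}


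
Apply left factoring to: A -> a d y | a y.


Common prefix: 'a'
Factored: A -> a A', A' -> d y | y


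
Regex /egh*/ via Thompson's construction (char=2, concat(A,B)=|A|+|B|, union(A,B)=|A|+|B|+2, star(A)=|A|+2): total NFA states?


Syntax tree has 3 char leaf(s), 0 union(s), 1 star(s)
chars contribute 3×2 = 6; each union adds +2; each star adds +2
Total: 6 + 0 + 2 = 8 states


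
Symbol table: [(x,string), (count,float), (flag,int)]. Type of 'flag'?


Lookup 'flag' → type int


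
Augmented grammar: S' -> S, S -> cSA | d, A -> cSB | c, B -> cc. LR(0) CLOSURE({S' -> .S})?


Start: S' -> .S
For each item with dot before a nonterminal B, add B -> .γ for every B-production
Closure: [S' -> .S, S -> .cSA, S -> .d]


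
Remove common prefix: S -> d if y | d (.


Common prefix: 'd'
Factored: S -> d S', S' -> if y | (


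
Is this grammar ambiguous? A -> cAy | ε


balanced c^n…y^n: each string has a unique parse
Unambiguous


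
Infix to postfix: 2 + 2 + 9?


Left to right (same or higher precedence on left)
Postfix: 2 2 + 9 +


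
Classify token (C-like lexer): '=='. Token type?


Pattern: operator symbol
Type: OPERATOR


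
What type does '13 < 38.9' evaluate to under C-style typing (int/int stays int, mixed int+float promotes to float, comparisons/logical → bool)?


Operand types: int < float
Rule: comparison yields bool
Result type: bool


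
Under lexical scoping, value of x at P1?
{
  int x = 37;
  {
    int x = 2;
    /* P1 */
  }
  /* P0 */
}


x declared in the same block as P1
x = 2


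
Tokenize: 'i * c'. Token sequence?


Scan left to right, longest-match per lexeme
Tokens: ID(i), OP(*), ID(c)


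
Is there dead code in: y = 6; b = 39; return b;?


y is assigned but never read
Dead: 'y = 6'


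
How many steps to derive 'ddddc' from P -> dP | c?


Derivation: P => dP => ddP => dddP => ddddP => ddddc
Steps: 5


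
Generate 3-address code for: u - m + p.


Break into single-operator statements:
t1 = u - m
t2 = t1 + p


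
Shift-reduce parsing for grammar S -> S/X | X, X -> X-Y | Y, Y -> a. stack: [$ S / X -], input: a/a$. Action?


no handle; shift 'a'
Action: shift


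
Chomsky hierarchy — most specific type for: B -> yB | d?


Right-linear: every RHS is a terminal or a terminal followed by one nonterminal
Classification: Type 3 (Regular)


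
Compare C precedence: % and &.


'%' is multiplicative (level 10); '&' is bitwise AND (level 5)
Higher level binds tighter
'%' has higher precedence than '&'


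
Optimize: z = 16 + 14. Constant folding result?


16 + 14 = 30 at compile time
Optimized: z = 30


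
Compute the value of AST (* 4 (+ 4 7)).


Evaluate inner: (+ 4 7) = 11
Evaluate root: (* 4 11) = 44
Result: 44


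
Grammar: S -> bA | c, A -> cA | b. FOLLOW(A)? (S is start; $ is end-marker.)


$ ∈ FOLLOW(S). For each A -> αBβ: add FIRST(β)\{ε} to FOLLOW(B); if β nullable, add FOLLOW(A).
FOLLOW(A) = {$}


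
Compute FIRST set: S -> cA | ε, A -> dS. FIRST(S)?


Per alternative of S: FIRST(cA) = {c}; FIRST(ε) = {ε}
FIRST(S) = {c, ε}


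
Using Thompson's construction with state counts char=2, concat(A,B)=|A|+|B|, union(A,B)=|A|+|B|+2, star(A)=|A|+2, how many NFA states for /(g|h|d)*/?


Syntax tree has 3 char leaf(s), 2 union(s), 1 star(s)
chars contribute 3×2 = 6; each union adds +2; each star adds +2
Total: 6 + 4 + 2 = 12 states


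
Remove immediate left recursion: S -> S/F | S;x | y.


Left-recursive alternatives: S/F, S;x; non-recursive: y
Introduce S': S -> yS', S' -> /FS' | ;xS' | ε


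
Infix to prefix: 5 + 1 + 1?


left-to-right (same/higher precedence on left): tree is (+ (+ 5 1) 1)
Prefix: + + 5 1 1


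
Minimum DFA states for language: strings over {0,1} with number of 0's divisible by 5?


Track (count of 0) mod 5: states 0..4, accept at 0
Minimal DFA: 5 states


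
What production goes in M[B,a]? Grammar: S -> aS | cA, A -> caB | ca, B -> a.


For [B, a]: 'a' ∈ FIRST(a)
Entry: B -> a


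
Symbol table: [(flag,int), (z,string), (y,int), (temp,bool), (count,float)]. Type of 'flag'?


Lookup 'flag' → type int


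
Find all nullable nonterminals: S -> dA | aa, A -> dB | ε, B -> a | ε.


A nonterminal is nullable iff some alternative derives ε (directly, or every symbol in it is nullable)
Nullable: {A, B}


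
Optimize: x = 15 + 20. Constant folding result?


15 + 20 = 35 at compile time
Optimized: x = 35


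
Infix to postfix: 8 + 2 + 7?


Left to right (same or higher precedence on left)
Postfix: 8 2 + 7 +


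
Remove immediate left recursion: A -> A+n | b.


Left-recursive alternatives: A+n; non-recursive: b
Introduce A': A -> bA', A' -> +nA' | ε


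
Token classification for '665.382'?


Pattern: digits with a decimal point
Type: FLOAT_LITERAL


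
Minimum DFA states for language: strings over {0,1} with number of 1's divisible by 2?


Track (count of 1) mod 2: states 0..1, accept at 0
Minimal DFA: 2 states


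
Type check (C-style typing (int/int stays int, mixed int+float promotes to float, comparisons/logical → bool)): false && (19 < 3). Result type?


Operand types: bool && bool
Rule: logical operators take bool operands and yield bool
Result type: bool


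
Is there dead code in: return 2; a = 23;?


statement follows a return and is unreachable
Dead: 'a = 23'


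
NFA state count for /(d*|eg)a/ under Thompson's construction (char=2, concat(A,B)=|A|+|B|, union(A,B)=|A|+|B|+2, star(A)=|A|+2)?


Syntax tree has 4 char leaf(s), 1 union(s), 1 star(s)
chars contribute 4×2 = 8; each union adds +2; each star adds +2
Total: 8 + 2 + 2 = 12 states


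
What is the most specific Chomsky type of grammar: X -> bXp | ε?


Single nonterminal LHS, but b^n p^n is not regular
Classification: Type 2 (Context-Free)


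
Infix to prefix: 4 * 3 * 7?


left-to-right (same/higher precedence on left): tree is (* (* 4 3) 7)
Prefix: * * 4 3 7


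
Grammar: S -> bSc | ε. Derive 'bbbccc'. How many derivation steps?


Derivation: S => bSc => bbScc => bbbSccc => bbbccc
Steps: 4


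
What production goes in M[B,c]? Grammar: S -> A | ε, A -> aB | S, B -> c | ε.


For [B, c]: 'c' ∈ FIRST(c)
Entry: B -> c


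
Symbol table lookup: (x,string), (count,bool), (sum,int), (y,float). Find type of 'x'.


Lookup 'x' → type string


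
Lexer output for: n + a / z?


Scan left to right, longest-match per lexeme
Tokens: ID(n), OP(+), ID(a), OP(/), ID(z)


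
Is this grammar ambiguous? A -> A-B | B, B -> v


precedence layered via separate nonterminal B: deterministic
Unambiguous


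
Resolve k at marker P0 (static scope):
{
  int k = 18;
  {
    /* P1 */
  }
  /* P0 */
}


k declared in the same block as P0
k = 18


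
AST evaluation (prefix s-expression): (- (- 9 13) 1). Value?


Evaluate inner: (- 9 13) = -4
Evaluate root: (- -4 1) = -5
Result: -5


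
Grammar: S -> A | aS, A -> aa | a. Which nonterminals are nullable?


A nonterminal is nullable iff some alternative derives ε (directly, or every symbol in it is nullable)
Nullable: {}


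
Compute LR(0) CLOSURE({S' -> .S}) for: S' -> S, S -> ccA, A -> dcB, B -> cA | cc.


Start: S' -> .S
For each item with dot before a nonterminal B, add B -> .γ for every B-production
Closure: [S' -> .S, S -> .ccA]


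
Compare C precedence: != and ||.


'!=' is equality (level 6); '||' is logical OR (level 1)
Higher level binds tighter
'!=' has higher precedence than '||'


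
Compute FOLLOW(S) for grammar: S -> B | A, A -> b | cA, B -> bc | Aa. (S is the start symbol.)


$ ∈ FOLLOW(S). For each A -> αBβ: add FIRST(β)\{ε} to FOLLOW(B); if β nullable, add FOLLOW(A).
FOLLOW(S) = {$}


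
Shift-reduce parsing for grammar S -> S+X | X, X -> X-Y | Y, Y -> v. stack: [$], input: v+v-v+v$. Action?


no handle on stack; shift 'v'
Action: shift


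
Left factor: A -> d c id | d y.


Common prefix: 'd'
Factored: A -> d A', A' -> c id | y


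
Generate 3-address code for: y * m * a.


Break into single-operator statements:
t1 = y * m
t2 = t1 * a


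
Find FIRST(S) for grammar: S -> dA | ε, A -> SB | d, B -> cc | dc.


Per alternative of S: FIRST(dA) = {d}; FIRST(ε) = {ε}
FIRST(S) = {d, ε}


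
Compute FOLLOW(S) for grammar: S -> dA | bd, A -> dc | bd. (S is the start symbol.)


$ ∈ FOLLOW(S). For each A -> αBβ: add FIRST(β)\{ε} to FOLLOW(B); if β nullable, add FOLLOW(A).
FOLLOW(S) = {$}


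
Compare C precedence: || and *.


'*' is multiplicative (level 10); '||' is logical OR (level 1)
Higher level binds tighter
'*' has higher precedence than '||'


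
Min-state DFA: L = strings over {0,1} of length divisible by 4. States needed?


Track length mod 4: states 0..3, accept at 0
Minimal DFA: 4 states


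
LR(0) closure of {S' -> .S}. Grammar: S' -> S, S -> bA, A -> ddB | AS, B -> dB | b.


Start: S' -> .S
For each item with dot before a nonterminal B, add B -> .γ for every B-production
Closure: [S' -> .S, S -> .bA]


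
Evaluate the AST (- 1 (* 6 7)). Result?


Evaluate inner: (* 6 7) = 42
Evaluate root: (- 1 42) = -41
Result: -41


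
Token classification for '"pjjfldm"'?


Pattern: double-quoted sequence
Type: STRING_LITERAL


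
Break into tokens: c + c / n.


Scan left to right, longest-match per lexeme
Tokens: ID(c), OP(+), ID(c), OP(/), ID(n)


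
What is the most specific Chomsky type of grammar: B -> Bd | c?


Left-linear: every RHS is a terminal or one nonterminal followed by a terminal
Classification: Type 3 (Regular)


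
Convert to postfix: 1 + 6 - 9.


Left to right (same or higher precedence on left)
Postfix: 1 6 + 9 -


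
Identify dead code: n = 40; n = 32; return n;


first assignment to n is overwritten before any read
Dead: 'n = 40'


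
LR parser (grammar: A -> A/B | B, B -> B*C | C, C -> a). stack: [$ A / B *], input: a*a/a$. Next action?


no handle; shift 'a'
Action: shift


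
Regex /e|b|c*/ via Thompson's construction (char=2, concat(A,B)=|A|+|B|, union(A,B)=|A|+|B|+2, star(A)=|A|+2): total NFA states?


Syntax tree has 3 char leaf(s), 2 union(s), 1 star(s)
chars contribute 3×2 = 6; each union adds +2; each star adds +2
Total: 6 + 4 + 2 = 12 states


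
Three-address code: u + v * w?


Break into single-operator statements:
t1 = v * w
t2 = u + t1


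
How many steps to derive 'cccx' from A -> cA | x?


Derivation: A => cA => ccA => cccA => cccx
Steps: 4


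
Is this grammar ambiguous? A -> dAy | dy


balanced d^n…y^n: each string has a unique parse
Unambiguous


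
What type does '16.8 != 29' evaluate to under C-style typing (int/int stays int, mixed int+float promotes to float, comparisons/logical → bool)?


Operand types: float != int
Rule: comparison yields bool
Result type: bool


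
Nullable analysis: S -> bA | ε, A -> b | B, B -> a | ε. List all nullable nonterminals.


A nonterminal is nullable iff some alternative derives ε (directly, or every symbol in it is nullable)
Nullable: {A, B, S}


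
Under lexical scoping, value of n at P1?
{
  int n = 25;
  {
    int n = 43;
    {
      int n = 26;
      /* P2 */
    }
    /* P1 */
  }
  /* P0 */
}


n declared in the same block as P1
n = 43


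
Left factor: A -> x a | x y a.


Common prefix: 'x'
Factored: A -> x A', A' -> a | y a


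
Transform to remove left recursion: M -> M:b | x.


Left-recursive alternatives: M:b; non-recursive: x
Introduce M': M -> xM', M' -> :bM' | ε
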